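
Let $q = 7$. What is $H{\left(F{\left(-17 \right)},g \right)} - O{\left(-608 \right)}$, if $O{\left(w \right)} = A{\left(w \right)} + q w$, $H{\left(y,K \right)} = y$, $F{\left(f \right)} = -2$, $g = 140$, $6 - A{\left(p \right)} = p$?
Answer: $3640$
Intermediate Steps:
$A{\left(p \right)} = 6 - p$
$O{\left(w \right)} = 6 + 6 w$ ($O{\left(w \right)} = \left(6 - w\right) + 7 w = 6 + 6 w$)
$H{\left(F{\left(-17 \right)},g \right)} - O{\left(-608 \right)} = -2 - \left(6 + 6 \left(-608\right)\right) = -2 - \left(6 - 3648\right) = -2 - -3642 = -2 + 3642 = 3640$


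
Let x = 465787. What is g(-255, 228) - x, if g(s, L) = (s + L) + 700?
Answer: -465114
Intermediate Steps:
g(s, L) = 700 + L + s (g(s, L) = (L + s) + 700 = 700 + L + s)
g(-255, 228) - x = (700 + 228 - 255) - 1*465787 = 673 - 465787 = -465114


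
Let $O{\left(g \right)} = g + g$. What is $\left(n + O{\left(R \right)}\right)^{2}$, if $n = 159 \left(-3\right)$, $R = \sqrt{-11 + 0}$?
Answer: $227485 - 1908 i \sqrt{11} \approx 2.2749 \cdot 10^{5} - 6328.1 i$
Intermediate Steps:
$R = i \sqrt{11}$ ($R = \sqrt{-11} = i \sqrt{11} \approx 3.3166 i$)
$O{\left(g \right)} = 2 g$
$n = -477$
$\left(n + O{\left(R \right)}\right)^{2} = \left(-477 + 2 i \sqrt{11}\right)^{2}$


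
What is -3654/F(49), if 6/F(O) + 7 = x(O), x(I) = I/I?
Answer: 3654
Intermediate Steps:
x(I) = 1
F(O) = -1 (F(O) = 6/(-7 + 1) = 6/(-6) = 6*(-1/6) = -1)
-3654/F(49) = -3654/(-1) = -3654*(-1) = 3654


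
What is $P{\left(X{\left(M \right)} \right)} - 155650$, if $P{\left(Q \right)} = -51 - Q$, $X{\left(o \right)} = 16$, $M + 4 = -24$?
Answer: $-155717$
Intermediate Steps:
$M = -28$ ($M = -4 - 24 = -28$)
$P{\left(X{\left(M \right)} \right)} - 155650 = \left(-51 - 16\right) - 155650 = -67 - 155650 = -155717$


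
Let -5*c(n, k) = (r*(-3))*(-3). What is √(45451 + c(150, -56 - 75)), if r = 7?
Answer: 2*√283990/5 ≈ 213.16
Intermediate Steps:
c(n, k) = -63/5 (c(n, k) = -7*(-3)*(-3)/5 = -(-21)*(-3)/5 = -⅕*63 = -63/5)
√(45451 + c(150, -56 - 75)) = √(45451 - 63/5) = √(227192/5) = 2*√283990/5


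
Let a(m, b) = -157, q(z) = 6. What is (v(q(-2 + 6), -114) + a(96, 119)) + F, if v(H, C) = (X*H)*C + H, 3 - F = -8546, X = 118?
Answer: -72314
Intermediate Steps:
F = 8549 (F = 3 - 1*(-8546) = 3 + 8546 = 8549)
v(H, C) = H + 118*C*H (v(H, C) = (118*H)*C + H = 118*C*H + H = H + 118*C*H)
(v(q(-2 + 6), -114) + a(96, 119)) + F = (6*(1 + 118*(-114)) - 157) + 8549 = (6*(1 - 13452) - 157) + 8549 = (6*(-13451) - 157) + 8549 = (-80706 - 157) + 8549 = -80863 + 8549 = -72314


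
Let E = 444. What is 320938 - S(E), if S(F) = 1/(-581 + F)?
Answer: 43968507/137 ≈ 3.2094e+5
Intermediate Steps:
320938 - S(E) = 320938 - 1/(-581 + 444) = 320938 - 1/(-137) = 320938 - 1*(-1/137) = 320938 + 1/137 = 43968507/137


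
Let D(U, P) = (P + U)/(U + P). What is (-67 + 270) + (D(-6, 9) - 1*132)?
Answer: 72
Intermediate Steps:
D(U, P) = 1 (D(U, P) = (P + U)/(P + U) = 1)
(-67 + 270) + (D(-6, 9) - 1*132) = (-67 + 270) + (1 - 1*132) = 203 + (1 - 132) = 203 - 131 = 72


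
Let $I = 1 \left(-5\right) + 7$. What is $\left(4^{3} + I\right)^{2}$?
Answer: $4356$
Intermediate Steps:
$I = 2$ ($I = -5 + 7 = 2$)
$\left(4^{3} + I\right)^{2} = \left(4^{3} + 2\right)^{2} = \left(64 + 2\right)^{2} = 66^{2} = 4356$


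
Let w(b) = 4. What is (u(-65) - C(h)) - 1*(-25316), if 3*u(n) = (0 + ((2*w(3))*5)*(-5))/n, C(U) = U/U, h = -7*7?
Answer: 987325/39 ≈ 25316.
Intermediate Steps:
h = -49
C(U) = 1
u(n) = -200/(3*n) (u(n) = ((0 + ((2*4)*5)*(-5))/n)/3 = ((0 + (8*5)*(-5))/n)/3 = ((0 + 40*(-5))/n)/3 = ((0 - 200)/n)/3 = (-200/n)/3 = -200/(3*n))
(u(-65) - C(h)) - 1*(-25316) = (-200/3/(-65) - 1*1) - 1*(-25316) = (-200/3*(-1/65) - 1) + 25316 = (40/39 - 1) + 25316 = 1/39 + 25316 = 987325/39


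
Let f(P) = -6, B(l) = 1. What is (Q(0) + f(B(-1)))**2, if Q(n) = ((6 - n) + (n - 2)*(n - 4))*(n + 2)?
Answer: 484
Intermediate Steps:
Q(n) = (2 + n)*(6 - n + (-4 + n)*(-2 + n)) (Q(n) = ((6 - n) + (-2 + n)*(-4 + n))*(2 + n) = ((6 - n) + (-4 + n)*(-2 + n))*(2 + n) = (6 - n + (-4 + n)*(-2 + n))*(2 + n) = (2 + n)*(6 - n + (-4 + n)*(-2 + n)))
(Q(0) + f(B(-1)))**2 = ((28 + 0**3 - 5*0**2) - 6)**2 = ((28 + 0 - 5*0) - 6)**2 = ((28 + 0 + 0) - 6)**2 = (28 - 6)**2 = 22**2 = 484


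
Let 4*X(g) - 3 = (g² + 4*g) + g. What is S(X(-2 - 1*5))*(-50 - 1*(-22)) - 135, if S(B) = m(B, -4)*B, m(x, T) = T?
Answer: 341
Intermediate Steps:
X(g) = ¾ + g²/4 + 5*g/4 (X(g) = ¾ + ((g² + 4*g) + g)/4 = ¾ + (g² + 5*g)/4 = ¾ + (g²/4 + 5*g/4) = ¾ + g²/4 + 5*g/4)
S(B) = -4*B
S(X(-2 - 1*5))*(-50 - 1*(-22)) - 135 = (-4*(¾ + (-2 - 1*5)²/4 + 5*(-2 - 1*5)/4))*(-50 - 1*(-22)) - 135 = (-4*(¾ + (-2 - 5)²/4 + 5*(-2 - 5)/4))*(-50 + 22) - 135 = -4*(¾ + (¼)*(-7)² + (5/4)*(-7))*(-28) - 135 = -4*(¾ + (¼)*49 - 35/4)*(-28) - 135 = -4*(¾ + 49/4 - 35/4)*(-28) - 135 = -4*17/4*(-28) - 135 = -17*(-28) - 135 = 476 - 135 = 341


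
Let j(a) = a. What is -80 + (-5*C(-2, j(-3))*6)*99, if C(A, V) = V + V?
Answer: 17740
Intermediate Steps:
C(A, V) = 2*V
-80 + (-5*C(-2, j(-3))*6)*99 = -80 + (-10*(-3)*6)*99 = -80 + (-5*(-6)*6)*99 = -80 + (30*6)*99 = -80 + 180*99 = -80 + 17820 = 17740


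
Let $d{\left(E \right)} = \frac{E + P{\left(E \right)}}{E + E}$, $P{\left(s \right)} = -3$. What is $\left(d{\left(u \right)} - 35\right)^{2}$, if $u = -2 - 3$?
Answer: $\frac{29241}{25} \approx 1169.6$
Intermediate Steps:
$u = -5$
$d{\left(E \right)} = \frac{-3 + E}{2 E}$ ($d{\left(E \right)} = \frac{E - 3}{E + E} = \frac{-3 + E}{2 E}$)
$\left(d{\left(u \right)} - 35\right)^{2} = \left(\frac{-3 - 5}{2 \left(-5\right)} - 35\right)^{2} = \left(\frac{1}{2} \left(- \frac{1}{5}\right) \left(-8\right) - 35\right)^{2} = \left(\frac{4}{5} - 35\right)^{2} = \left(- \frac{171}{5}\right)^{2} = \frac{29241}{25}$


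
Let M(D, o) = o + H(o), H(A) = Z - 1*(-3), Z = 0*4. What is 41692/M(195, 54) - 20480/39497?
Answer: 1645541564/2251329 ≈ 730.92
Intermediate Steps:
Z = 0
H(A) = 3 (H(A) = 0 - 1*(-3) = 0 + 3 = 3)
M(D, o) = 3 + o (M(D, o) = o + 3 = 3 + o)
41692/M(195, 54) - 20480/39497 = 41692/(3 + 54) - 20480/39497 = 41692/57 - 20480*1/39497 = 41692*(1/57) - 20480/39497 = 41692/57 - 20480/39497 = 1645541564/2251329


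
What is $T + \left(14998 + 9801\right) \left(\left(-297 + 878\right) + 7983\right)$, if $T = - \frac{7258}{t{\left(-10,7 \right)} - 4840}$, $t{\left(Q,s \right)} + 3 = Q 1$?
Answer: $\frac{1030673527766}{4853} \approx 2.1238 \cdot 10^{8}$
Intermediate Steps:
$t{\left(Q,s \right)} = -3 + Q$ ($t{\left(Q,s \right)} = -3 + Q 1 = -3 + Q$)
$T = \frac{7258}{4853}$ ($T = - \frac{7258}{\left(-3 - 10\right) - 4840} = - \frac{7258}{-13 - 4840} = - \frac{7258}{-4853} = \left(-7258\right) \left(- \frac{1}{4853}\right) = \frac{7258}{4853} \approx 1.4956$)
$T + \left(14998 + 9801\right) \left(\left(-297 + 878\right) + 7983\right) = \frac{7258}{4853} + \left(14998 + 9801\right) \left(\left(-297 + 878\right) + 7983\right) = \frac{7258}{4853} + 24799 \left(581 + 7983\right) = \frac{7258}{4853} + 24799 \cdot 8564 = \frac{7258}{4853} + 212378636 = \frac{1030673527766}{4853}$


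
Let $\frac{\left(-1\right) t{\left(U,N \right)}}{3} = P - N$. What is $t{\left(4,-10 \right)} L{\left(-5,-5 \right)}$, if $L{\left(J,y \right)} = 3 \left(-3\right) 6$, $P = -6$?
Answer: $648$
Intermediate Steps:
$t{\left(U,N \right)} = 18 + 3 N$ ($t{\left(U,N \right)} = - 3 \left(-6 - N\right) = 18 + 3 N$)
$L{\left(J,y \right)} = -54$ ($L{\left(J,y \right)} = \left(-9\right) 6 = -54$)
$t{\left(4,-10 \right)} L{\left(-5,-5 \right)} = \left(18 + 3 \left(-10\right)\right) \left(-54\right) = \left(18 - 30\right) \left(-54\right) = \left(-12\right) \left(-54\right) = 648$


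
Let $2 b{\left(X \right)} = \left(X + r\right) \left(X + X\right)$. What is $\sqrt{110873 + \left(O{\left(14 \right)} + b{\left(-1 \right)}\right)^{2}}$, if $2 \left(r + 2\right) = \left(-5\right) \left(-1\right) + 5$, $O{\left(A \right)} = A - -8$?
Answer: $\sqrt{111273} \approx 333.58$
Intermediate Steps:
$O{\left(A \right)} = 8 + A$ ($O{\left(A \right)} = A + 8 = 8 + A$)
$r = 3$ ($r = -2 + \frac{\left(-5\right) \left(-1\right) + 5}{2} = -2 + \frac{5 + 5}{2} = -2 + \frac{1}{2} \cdot 10 = -2 + 5 = 3$)
$b{\left(X \right)} = X \left(3 + X\right)$ ($b{\left(X \right)} = \frac{\left(X + 3\right) \left(X + X\right)}{2} = \frac{\left(3 + X\right) 2 X}{2} = \frac{2 X \left(3 + X\right)}{2} = X \left(3 + X\right)$)
$\sqrt{110873 + \left(O{\left(14 \right)} + b{\left(-1 \right)}\right)^{2}} = \sqrt{110873 + \left(\left(8 + 14\right) - \left(3 - 1\right)\right)^{2}} = \sqrt{110873 + \left(22 - 2\right)^{2}} = \sqrt{110873 + 20^{2}} = \sqrt{110873 + 400} = \sqrt{111273}$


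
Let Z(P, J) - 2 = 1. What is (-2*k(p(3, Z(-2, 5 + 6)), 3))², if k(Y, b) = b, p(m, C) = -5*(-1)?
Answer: 36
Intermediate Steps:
Z(P, J) = 3 (Z(P, J) = 2 + 1 = 3)
p(m, C) = 5
(-2*k(p(3, Z(-2, 5 + 6)), 3))² = (-2*3)² = (-6)² = 36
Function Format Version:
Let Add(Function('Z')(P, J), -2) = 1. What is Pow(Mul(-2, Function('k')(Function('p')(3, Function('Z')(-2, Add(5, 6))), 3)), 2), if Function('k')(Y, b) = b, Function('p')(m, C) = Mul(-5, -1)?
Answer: 36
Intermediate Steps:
Function('Z')(P, J) = 3 (Function('Z')(P, J) = Add(2, 1) = 3)
Function('p')(m, C) = 5
Pow(Mul(-2, Function('k')(Function('p')(3, Function('Z')(-2, Add(5, 6))), 3)), 2) = Pow(Mul(-2, 3), 2) = Pow(-6, 2) = 36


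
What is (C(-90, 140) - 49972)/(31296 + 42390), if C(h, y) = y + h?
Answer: -24961/36843 ≈ -0.67750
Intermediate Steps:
C(h, y) = h + y
(C(-90, 140) - 49972)/(31296 + 42390) = ((-90 + 140) - 49972)/(31296 + 42390) = (50 - 49972)/73686 = -49922*1/73686 = -24961/36843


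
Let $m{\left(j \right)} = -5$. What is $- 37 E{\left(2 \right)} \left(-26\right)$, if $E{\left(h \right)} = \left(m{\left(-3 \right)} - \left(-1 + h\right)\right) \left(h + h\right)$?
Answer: $-23088$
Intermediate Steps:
$E{\left(h \right)} = 2 h \left(-4 - h\right)$ ($E{\left(h \right)} = \left(-5 - \left(-1 + h\right)\right) \left(h + h\right) = \left(-4 - h\right) 2 h = 2 h \left(-4 - h\right)$)
$- 37 E{\left(2 \right)} \left(-26\right) = - 37 \left(\left(-2\right) 2 \left(4 + 2\right)\right) \left(-26\right) = - 37 \left(\left(-2\right) 2 \cdot 6\right) \left(-26\right) = \left(-37\right) \left(-24\right) \left(-26\right) = 888 \left(-26\right) = -23088$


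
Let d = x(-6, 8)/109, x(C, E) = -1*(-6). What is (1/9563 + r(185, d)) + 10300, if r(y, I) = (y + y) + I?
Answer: 11122113377/1042367 ≈ 10670.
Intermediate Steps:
x(C, E) = 6
d = 6/109 ≈ 0.055046
r(y, I) = I + 2*y (r(y, I) = 2*y + I = I + 2*y)
(1/9563 + r(185, d)) + 10300 = (1/9563 + (6/109 + 2*185)) + 10300 = (1/9563 + (6/109 + 370)) + 10300 = (1/9563 + 40336/109) + 10300 = 385733277/1042367 + 10300 = 11122113377/1042367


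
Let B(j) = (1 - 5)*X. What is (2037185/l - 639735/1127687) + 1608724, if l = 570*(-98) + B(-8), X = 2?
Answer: 101349880767308709/63001617316 ≈ 1.6087e+6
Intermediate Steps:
B(j) = -8 (B(j) = (1 - 5)*2 = -4*2 = -8)
l = -55868 (l = 570*(-98) - 8 = -55860 - 8 = -55868)
(2037185/l - 639735/1127687) + 1608724 = (2037185/(-55868) - 639735/1127687) + 1608724 = (2037185*(-1/55868) - 639735*1/1127687) + 1608724 = (-2037185/55868 - 639735/1127687) + 1608724 = -2333047756075/63001617316 + 1608724 = 101349880767308709/63001617316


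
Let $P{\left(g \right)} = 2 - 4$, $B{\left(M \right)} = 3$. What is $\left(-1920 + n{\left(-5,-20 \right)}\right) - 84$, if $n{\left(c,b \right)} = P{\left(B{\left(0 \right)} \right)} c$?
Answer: $-1994$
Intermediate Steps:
$P{\left(g \right)} = -2$ ($P{\left(g \right)} = 2 - 4 = -2$)
$n{\left(c,b \right)} = - 2 c$
$\left(-1920 + n{\left(-5,-20 \right)}\right) - 84 = \left(-1920 - -10\right) - 84 = \left(-1920 + 10\right) - 84 = -1910 - 84 = -1994$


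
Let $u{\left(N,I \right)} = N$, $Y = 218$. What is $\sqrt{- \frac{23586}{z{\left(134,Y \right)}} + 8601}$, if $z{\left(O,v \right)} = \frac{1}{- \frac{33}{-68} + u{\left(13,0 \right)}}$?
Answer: $\frac{3 i \sqrt{39748822}}{34} \approx 556.29 i$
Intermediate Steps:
$z{\left(O,v \right)} = \frac{68}{917}$ ($z{\left(O,v \right)} = \frac{1}{- \frac{33}{-68} + 13} = \frac{1}{\left(-33\right) \left(- \frac{1}{68}\right) + 13} = \frac{1}{\frac{33}{68} + 13} = \frac{1}{\frac{917}{68}} = \frac{68}{917}$)
$\sqrt{- \frac{23586}{z{\left(134,Y \right)}} + 8601} = \sqrt{- \frac{23586}{\frac{68}{917}} + 8601} = \sqrt{\left(-23586\right) \frac{917}{68} + 8601} = \sqrt{- \frac{10814181}{34} + 8601} = \sqrt{- \frac{10521747}{34}} = \frac{3 i \sqrt{39748822}}{34}$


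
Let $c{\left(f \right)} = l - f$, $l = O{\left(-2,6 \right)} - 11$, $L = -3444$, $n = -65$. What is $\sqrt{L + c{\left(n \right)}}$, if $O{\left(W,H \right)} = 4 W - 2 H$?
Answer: $i \sqrt{3410} \approx 58.395 i$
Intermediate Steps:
$O{\left(W,H \right)} = - 2 H + 4 W$
$l = -31$ ($l = \left(\left(-2\right) 6 + 4 \left(-2\right)\right) - 11 = \left(-12 - 8\right) - 11 = -20 - 11 = -31$)
$c{\left(f \right)} = -31 - f$
$\sqrt{L + c{\left(n \right)}} = \sqrt{-3444 - -34} = \sqrt{-3444 + \left(-31 + 65\right)} = \sqrt{-3444 + 34} = \sqrt{-3410} = i \sqrt{3410}$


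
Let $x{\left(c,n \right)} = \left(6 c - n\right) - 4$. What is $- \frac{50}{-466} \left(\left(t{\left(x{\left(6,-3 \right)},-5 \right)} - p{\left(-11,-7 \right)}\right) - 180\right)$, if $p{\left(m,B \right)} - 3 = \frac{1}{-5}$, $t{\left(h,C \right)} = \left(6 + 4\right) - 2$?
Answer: $- \frac{4370}{233} \approx -18.755$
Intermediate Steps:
$x{\left(c,n \right)} = -4 - n + 6 c$ ($x{\left(c,n \right)} = \left(- n + 6 c\right) - 4 = -4 - n + 6 c$)
$t{\left(h,C \right)} = 8$ ($t{\left(h,C \right)} = 10 - 2 = 8$)
$p{\left(m,B \right)} = \frac{14}{5}$ ($p{\left(m,B \right)} = 3 + \frac{1}{-5} = 3 - \frac{1}{5} = \frac{14}{5}$)
$- \frac{50}{-466} \left(\left(t{\left(x{\left(6,-3 \right)},-5 \right)} - p{\left(-11,-7 \right)}\right) - 180\right) = - \frac{50}{-466} \left(\left(8 - \frac{14}{5}\right) - 180\right) = \left(-50\right) \left(- \frac{1}{466}\right) \left(\left(8 - \frac{14}{5}\right) - 180\right) = \frac{25 \left(\frac{26}{5} - 180\right)}{233} = \frac{25}{233} \left(- \frac{874}{5}\right) = - \frac{4370}{233}$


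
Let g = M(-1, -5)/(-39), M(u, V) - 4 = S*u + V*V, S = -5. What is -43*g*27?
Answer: 13158/13 ≈ 1012.2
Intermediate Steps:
M(u, V) = 4 + V**2 - 5*u (M(u, V) = 4 + (-5*u + V*V) = 4 + (-5*u + V**2) = 4 + (V**2 - 5*u) = 4 + V**2 - 5*u)
g = -34/39 (g = (4 + (-5)**2 - 5*(-1))/(-39) = (4 + 25 + 5)*(-1/39) = 34*(-1/39) = -34/39 ≈ -0.87179)
-43*g*27 = -43*(-34/39)*27 = (1462/39)*27 = 13158/13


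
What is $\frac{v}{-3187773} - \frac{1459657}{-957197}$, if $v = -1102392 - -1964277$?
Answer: $\frac{425340159724}{339036305809} \approx 1.2546$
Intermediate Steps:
$v = 861885$ ($v = -1102392 + 1964277 = 861885$)
$\frac{v}{-3187773} - \frac{1459657}{-957197} = \frac{861885}{-3187773} - \frac{1459657}{-957197} = 861885 \left(- \frac{1}{3187773}\right) - - \frac{1459657}{957197} = - \frac{95765}{354197} + \frac{1459657}{957197} = \frac{425340159724}{339036305809}$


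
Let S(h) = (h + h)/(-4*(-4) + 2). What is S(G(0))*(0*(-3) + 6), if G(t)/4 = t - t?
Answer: 0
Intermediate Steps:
G(t) = 0 (G(t) = 4*(t - t) = 4*0 = 0)
S(h) = h/9 (S(h) = (2*h)/(16 + 2) = (2*h)/18 = (2*h)*(1/18) = h/9)
S(G(0))*(0*(-3) + 6) = ((⅑)*0)*(0*(-3) + 6) = 0*(0 + 6) = 0*6 = 0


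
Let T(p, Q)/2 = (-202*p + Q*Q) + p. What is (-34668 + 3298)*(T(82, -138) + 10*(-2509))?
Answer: 626333420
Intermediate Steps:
T(p, Q) = -402*p + 2*Q**2 (T(p, Q) = 2*((-202*p + Q*Q) + p) = 2*((-202*p + Q**2) + p) = 2*((Q**2 - 202*p) + p) = 2*(Q**2 - 201*p) = -402*p + 2*Q**2)
(-34668 + 3298)*(T(82, -138) + 10*(-2509)) = (-34668 + 3298)*((-402*82 + 2*(-138)**2) + 10*(-2509)) = -31370*((-32964 + 2*19044) - 25090) = -31370*((-32964 + 38088) - 25090) = -31370*(5124 - 25090) = -31370*(-19966) = 626333420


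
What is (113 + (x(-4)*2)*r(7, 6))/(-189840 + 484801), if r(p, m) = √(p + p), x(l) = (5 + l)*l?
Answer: 113/294961 - 8*√14/294961 ≈ 0.00028162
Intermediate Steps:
x(l) = l*(5 + l)
r(p, m) = √2*√p (r(p, m) = √(2*p) = √2*√p)
(113 + (x(-4)*2)*r(7, 6))/(-189840 + 484801) = (113 + (-4*(5 - 4)*2)*(√2*√7))/(-189840 + 484801) = (113 + (-4*1*2)*√14)/294961 = (113 + (-4*2)*√14)*(1/294961) = (113 - 8*√14)*(1/294961) = 113/294961 - 8*√14/294961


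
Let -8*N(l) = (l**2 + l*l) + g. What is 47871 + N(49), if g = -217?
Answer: 378383/8 ≈ 47298.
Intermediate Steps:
N(l) = 217/8 - l**2/4 (N(l) = -((l**2 + l*l) - 217)/8 = -((l**2 + l**2) - 217)/8 = -(2*l**2 - 217)/8 = -(-217 + 2*l**2)/8 = 217/8 - l**2/4)
47871 + N(49) = 47871 + (217/8 - 1/4*49**2) = 47871 + (217/8 - 1/4*2401) = 47871 + (217/8 - 2401/4) = 47871 - 4585/8 = 378383/8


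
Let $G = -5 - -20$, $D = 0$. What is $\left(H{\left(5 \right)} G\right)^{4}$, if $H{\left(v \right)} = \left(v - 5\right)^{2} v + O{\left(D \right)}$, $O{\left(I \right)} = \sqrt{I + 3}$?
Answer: $455625$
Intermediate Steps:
$O{\left(I \right)} = \sqrt{3 + I}$
$G = 15$ ($G = -5 + 20 = 15$)
$H{\left(v \right)} = \sqrt{3} + v \left(-5 + v\right)^{2}$ ($H{\left(v \right)} = \left(v - 5\right)^{2} v + \sqrt{3 + 0} = \left(-5 + v\right)^{2} v + \sqrt{3} = v \left(-5 + v\right)^{2} + \sqrt{3} = \sqrt{3} + v \left(-5 + v\right)^{2}$)
$\left(H{\left(5 \right)} G\right)^{4} = \left(\left(\sqrt{3} + 5 \left(-5 + 5\right)^{2}\right) 15\right)^{4} = \left(\left(\sqrt{3} + 5 \cdot 0^{2}\right) 15\right)^{4} = \left(\left(\sqrt{3} + 5 \cdot 0\right) 15\right)^{4} = \left(\left(\sqrt{3} + 0\right) 15\right)^{4} = \left(\sqrt{3} \cdot 15\right)^{4} = \left(15 \sqrt{3}\right)^{4} = 455625$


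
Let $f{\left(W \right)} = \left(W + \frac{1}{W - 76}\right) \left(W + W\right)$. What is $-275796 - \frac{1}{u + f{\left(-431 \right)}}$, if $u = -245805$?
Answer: $- \frac{17579066322783}{63739381} \approx -2.758 \cdot 10^{5}$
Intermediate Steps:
$f{\left(W \right)} = 2 W \left(W + \frac{1}{-76 + W}\right)$ ($f{\left(W \right)} = \left(W + \frac{1}{-76 + W}\right) 2 W = 2 W \left(W + \frac{1}{-76 + W}\right)$)
$-275796 - \frac{1}{u + f{\left(-431 \right)}} = -275796 - \frac{1}{-245805 + 2 \left(-431\right) \frac{1}{-76 - 431} \left(1 + \left(-431\right)^{2} - -32756\right)} = -275796 - \frac{1}{-245805 + 2 \left(-431\right) \frac{1}{-507} \left(1 + 185761 + 32756\right)} = -275796 - \frac{1}{-245805 + 2 \left(-431\right) \left(- \frac{1}{507}\right) 218518} = -275796 - \frac{1}{-245805 + \frac{188362516}{507}} = -275796 - \frac{1}{\frac{63739381}{507}} = -275796 - \frac{507}{63739381} = - \frac{17579066322783}{63739381}$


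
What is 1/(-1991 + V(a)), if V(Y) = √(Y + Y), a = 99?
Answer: -181/360353 - 3*√22/3963883 ≈ -0.00050583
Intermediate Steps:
V(Y) = √2*√Y (V(Y) = √(2*Y) = √2*√Y)
1/(-1991 + V(a)) = 1/(-1991 + √2*√99) = 1/(-1991 + √2*(3*√11)) = 1/(-1991 + 3*√22)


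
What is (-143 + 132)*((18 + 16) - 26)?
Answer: -88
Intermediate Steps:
(-143 + 132)*((18 + 16) - 26) = -11*(34 - 26) = -11*8 = -88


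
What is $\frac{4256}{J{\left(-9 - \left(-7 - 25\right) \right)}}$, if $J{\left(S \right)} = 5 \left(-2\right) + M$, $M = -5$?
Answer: $- \frac{4256}{15} \approx -283.73$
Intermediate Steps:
$J{\left(S \right)} = -15$ ($J{\left(S \right)} = 5 \left(-2\right) - 5 = -10 - 5 = -15$)
$\frac{4256}{J{\left(-9 - \left(-7 - 25\right) \right)}} = \frac{4256}{-15} = 4256 \left(- \frac{1}{15}\right) = - \frac{4256}{15}$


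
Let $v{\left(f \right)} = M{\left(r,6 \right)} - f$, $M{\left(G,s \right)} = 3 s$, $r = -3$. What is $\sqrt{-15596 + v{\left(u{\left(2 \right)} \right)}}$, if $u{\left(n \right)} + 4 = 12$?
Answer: $i \sqrt{15586} \approx 124.84 i$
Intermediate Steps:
$u{\left(n \right)} = 8$ ($u{\left(n \right)} = -4 + 12 = 8$)
$v{\left(f \right)} = 18 - f$ ($v{\left(f \right)} = 3 \cdot 6 - f = 18 - f$)
$\sqrt{-15596 + v{\left(u{\left(2 \right)} \right)}} = \sqrt{-15596 + \left(18 - 8\right)} = \sqrt{-15596 + 10} = \sqrt{-15586} = i \sqrt{15586}$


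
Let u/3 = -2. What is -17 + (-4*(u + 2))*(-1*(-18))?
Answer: 271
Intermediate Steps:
u = -6 (u = 3*(-2) = -6)
-17 + (-4*(u + 2))*(-1*(-18)) = -17 + (-4*(-6 + 2))*(-1*(-18)) = -17 - 4*(-4)*18 = -17 + 16*18 = -17 + 288 = 271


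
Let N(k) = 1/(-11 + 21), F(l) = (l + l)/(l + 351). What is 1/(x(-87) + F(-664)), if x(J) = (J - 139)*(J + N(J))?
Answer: 1565/30742301 ≈ 5.0907e-5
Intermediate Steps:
F(l) = 2*l/(351 + l) (F(l) = (2*l)/(351 + l) = 2*l/(351 + l))
N(k) = ⅒ (N(k) = 1/10 = ⅒)
x(J) = (-139 + J)*(⅒ + J) (x(J) = (J - 139)*(J + ⅒) = (-139 + J)*(⅒ + J))
1/(x(-87) + F(-664)) = 1/((-139/10 + (-87)² - 1389/10*(-87)) + 2*(-664)/(351 - 664)) = 1/((-139/10 + 7569 + 120843/10) + 2*(-664)/(-313)) = 1/(98197/5 + 2*(-664)*(-1/313)) = 1/(98197/5 + 1328/313) = 1/(30742301/1565) = 1565/30742301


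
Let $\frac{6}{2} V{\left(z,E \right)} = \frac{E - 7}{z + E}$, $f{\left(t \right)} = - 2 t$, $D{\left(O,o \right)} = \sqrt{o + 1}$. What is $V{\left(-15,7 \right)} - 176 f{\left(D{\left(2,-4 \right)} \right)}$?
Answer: $352 i \sqrt{3} \approx 609.68 i$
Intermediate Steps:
$D{\left(O,o \right)} = \sqrt{1 + o}$
$V{\left(z,E \right)} = \frac{-7 + E}{3 \left(E + z\right)}$ ($V{\left(z,E \right)} = \frac{\left(E - 7\right) \frac{1}{z + E}}{3} = \frac{\left(-7 + E\right) \frac{1}{E + z}}{3} = \frac{\frac{1}{E + z} \left(-7 + E\right)}{3} = \frac{-7 + E}{3 \left(E + z\right)}$)
$V{\left(-15,7 \right)} - 176 f{\left(D{\left(2,-4 \right)} \right)} = \frac{-7 + 7}{3 \left(7 - 15\right)} - 176 \left(- 2 \sqrt{1 - 4}\right) = \frac{1}{3} \frac{1}{-8} \cdot 0 - 176 \left(- 2 \sqrt{-3}\right) = \frac{1}{3} \left(- \frac{1}{8}\right) 0 - 176 \left(- 2 i \sqrt{3}\right) = 0 - 176 \left(- 2 i \sqrt{3}\right) = 0 + 352 i \sqrt{3} = 352 i \sqrt{3}$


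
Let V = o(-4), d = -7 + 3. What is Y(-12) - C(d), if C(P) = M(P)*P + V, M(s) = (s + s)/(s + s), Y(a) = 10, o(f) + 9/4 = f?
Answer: 81/4 ≈ 20.250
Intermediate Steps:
o(f) = -9/4 + f
d = -4
V = -25/4 (V = -9/4 - 4 = -25/4 ≈ -6.2500)
M(s) = 1 (M(s) = (2*s)/((2*s)) = (2*s)*(1/(2*s)) = 1)
C(P) = -25/4 + P (C(P) = 1*P - 25/4 = P - 25/4 = -25/4 + P)
Y(-12) - C(d) = 10 - (-25/4 - 4) = 10 - 1*(-41/4) = 10 + 41/4 = 81/4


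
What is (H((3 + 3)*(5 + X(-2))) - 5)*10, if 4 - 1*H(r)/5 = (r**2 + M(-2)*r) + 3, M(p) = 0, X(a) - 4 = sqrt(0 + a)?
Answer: -142200 - 32400*I*sqrt(2) ≈ -1.422e+5 - 45821.0*I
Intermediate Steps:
X(a) = 4 + sqrt(a) (X(a) = 4 + sqrt(0 + a) = 4 + sqrt(a))
H(r) = 5 - 5*r**2 (H(r) = 20 - 5*((r**2 + 0*r) + 3) = 20 - 5*((r**2 + 0) + 3) = 20 - 5*(r**2 + 3) = 20 - 5*(3 + r**2) = 20 + (-15 - 5*r**2) = 5 - 5*r**2)
(H((3 + 3)*(5 + X(-2))) - 5)*10 = ((5 - 5*(3 + 3)**2*(5 + (4 + sqrt(-2)))**2) - 5)*10 = ((5 - 5*36*(5 + (4 + I*sqrt(2)))**2) - 5)*10 = ((5 - 5*36*(9 + I*sqrt(2))**2) - 5)*10 = ((5 - 5*(54 + 6*I*sqrt(2))**2) - 5)*10 = -5*(54 + 6*I*sqrt(2))**2*10 = -50*(54 + 6*I*sqrt(2))**2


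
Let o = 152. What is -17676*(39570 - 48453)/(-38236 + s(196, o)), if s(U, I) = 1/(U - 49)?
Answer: -23081338476/5620691 ≈ -4106.5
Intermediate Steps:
s(U, I) = 1/(-49 + U)
-17676*(39570 - 48453)/(-38236 + s(196, o)) = -17676*(39570 - 48453)/(-38236 + 1/(-49 + 196)) = -17676*(-8883/(-38236 + 1/147)) = -17676/((-5620691/147*(-1/8883))) = -17676/5620691/1305801 = -17676*1305801/5620691 = -23081338476/5620691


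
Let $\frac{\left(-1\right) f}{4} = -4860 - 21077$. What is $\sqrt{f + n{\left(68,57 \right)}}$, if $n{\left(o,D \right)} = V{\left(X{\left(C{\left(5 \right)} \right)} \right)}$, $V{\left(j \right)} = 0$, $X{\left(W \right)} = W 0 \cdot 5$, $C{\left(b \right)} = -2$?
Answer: $2 \sqrt{25937} \approx 322.1$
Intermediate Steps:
$X{\left(W \right)} = 0$ ($X{\left(W \right)} = 0 \cdot 5 = 0$)
$n{\left(o,D \right)} = 0$
$f = 103748$ ($f = - 4 \left(-4860 - 21077\right) = \left(-4\right) \left(-25937\right) = 103748$)
$\sqrt{f + n{\left(68,57 \right)}} = \sqrt{103748 + 0} = \sqrt{103748} = 2 \sqrt{25937}$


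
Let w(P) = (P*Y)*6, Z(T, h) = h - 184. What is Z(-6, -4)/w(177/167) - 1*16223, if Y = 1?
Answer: -8630111/531 ≈ -16253.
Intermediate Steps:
Z(T, h) = -184 + h
w(P) = 6*P (w(P) = (P*1)*6 = P*6 = 6*P)
Z(-6, -4)/w(177/167) - 1*16223 = (-184 - 4)/((6*(177/167))) - 1*16223 = -188/(6*(177*(1/167))) - 16223 = -188/(6*(177/167)) - 16223 = -188/1062/167 - 16223 = -188*167/1062 - 16223 = -15698/531 - 16223 = -8630111/531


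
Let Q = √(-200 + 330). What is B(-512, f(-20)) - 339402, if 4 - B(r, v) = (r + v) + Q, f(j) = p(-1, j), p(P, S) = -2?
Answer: -338884 - √130 ≈ -3.3890e+5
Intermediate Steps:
Q = √130 ≈ 11.402
f(j) = -2
B(r, v) = 4 - r - v - √130 (B(r, v) = 4 - ((r + v) + √130) = 4 - (r + v + √130) = 4 + (-r - v - √130) = 4 - r - v - √130)
B(-512, f(-20)) - 339402 = (4 - 1*(-512) - 1*(-2) - √130) - 339402 = (4 + 512 + 2 - √130) - 339402 = (518 - √130) - 339402 = -338884 - √130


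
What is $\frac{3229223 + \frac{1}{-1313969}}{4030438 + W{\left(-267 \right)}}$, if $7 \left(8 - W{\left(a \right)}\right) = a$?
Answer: $\frac{9900564137534}{12357172843647} \approx 0.8012$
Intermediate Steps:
$W{\left(a \right)} = 8 - \frac{a}{7}$
$\frac{3229223 + \frac{1}{-1313969}}{4030438 + W{\left(-267 \right)}} = \frac{3229223 + \frac{1}{-1313969}}{4030438 + \left(8 - - \frac{267}{7}\right)} = \frac{3229223 - \frac{1}{1313969}}{4030438 + \left(8 + \frac{267}{7}\right)} = \frac{4243098916086}{1313969 \left(4030438 + \frac{323}{7}\right)} = \frac{4243098916086}{1313969 \cdot \frac{28213389}{7}} = \frac{4243098916086}{1313969} \cdot \frac{7}{28213389} = \frac{9900564137534}{12357172843647}$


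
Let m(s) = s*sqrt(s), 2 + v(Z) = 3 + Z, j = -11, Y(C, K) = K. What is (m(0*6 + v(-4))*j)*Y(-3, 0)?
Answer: 0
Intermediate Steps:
v(Z) = 1 + Z (v(Z) = -2 + (3 + Z) = 1 + Z)
m(s) = s**(3/2)
(m(0*6 + v(-4))*j)*Y(-3, 0) = ((0*6 + (1 - 4))**(3/2)*(-11))*0 = ((0 - 3)**(3/2)*(-11))*0 = ((-3)**(3/2)*(-11))*0 = (-3*I*sqrt(3)*(-11))*0 = (33*I*sqrt(3))*0 = 0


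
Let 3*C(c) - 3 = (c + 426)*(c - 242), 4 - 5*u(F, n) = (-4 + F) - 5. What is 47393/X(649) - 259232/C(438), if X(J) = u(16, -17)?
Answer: -13377214981/169347 ≈ -78993.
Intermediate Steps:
u(F, n) = 13/5 - F/5 (u(F, n) = ⅘ - ((-4 + F) - 5)/5 = ⅘ - (-9 + F)/5 = ⅘ + (9/5 - F/5) = 13/5 - F/5)
C(c) = 1 + (-242 + c)*(426 + c)/3 (C(c) = 1 + ((c + 426)*(c - 242))/3 = 1 + ((426 + c)*(-242 + c))/3 = 1 + ((-242 + c)*(426 + c))/3 = 1 + (-242 + c)*(426 + c)/3)
X(J) = -⅗ (X(J) = 13/5 - ⅕*16 = 13/5 - 16/5 = -⅗)
47393/X(649) - 259232/C(438) = 47393/(-⅗) - 259232/(-34363 + (⅓)*438² + (184/3)*438) = 47393*(-5/3) - 259232/(-34363 + (⅓)*191844 + 26864) = -236965/3 - 259232/(-34363 + 63948 + 26864) = -236965/3 - 259232/56449 = -13377214981/169347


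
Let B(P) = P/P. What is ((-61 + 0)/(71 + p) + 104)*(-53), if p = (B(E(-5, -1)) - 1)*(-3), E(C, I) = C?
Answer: -388119/71 ≈ -5466.5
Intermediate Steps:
B(P) = 1
p = 0 (p = (1 - 1)*(-3) = 0*(-3) = 0)
((-61 + 0)/(71 + p) + 104)*(-53) = ((-61 + 0)/(71 + 0) + 104)*(-53) = (-61/71 + 104)*(-53) = (7323/71)*(-53) = -388119/71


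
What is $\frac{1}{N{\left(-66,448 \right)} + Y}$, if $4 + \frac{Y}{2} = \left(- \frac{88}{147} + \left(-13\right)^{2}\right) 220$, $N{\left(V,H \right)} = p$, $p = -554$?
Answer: $\frac{147}{10809586} \approx 1.3599 \cdot 10^{-5}$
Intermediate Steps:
$N{\left(V,H \right)} = -554$
$Y = \frac{10891024}{147}$ ($Y = -8 + 2 \left(- \frac{88}{147} + \left(-13\right)^{2}\right) 220 = -8 + 2 \left(\left(-88\right) \frac{1}{147} + 169\right) 220 = -8 + 2 \left(- \frac{88}{147} + 169\right) 220 = -8 + 2 \cdot \frac{24755}{147} \cdot 220 = -8 + 2 \cdot \frac{5446100}{147} = -8 + \frac{10892200}{147} = \frac{10891024}{147} \approx 74089.0$)
$\frac{1}{N{\left(-66,448 \right)} + Y} = \frac{1}{-554 + \frac{10891024}{147}} = \frac{1}{\frac{10809586}{147}} = \frac{147}{10809586}$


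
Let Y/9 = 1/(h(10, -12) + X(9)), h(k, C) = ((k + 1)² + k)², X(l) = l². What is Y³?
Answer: 729/5125814936488 ≈ 1.4222e-10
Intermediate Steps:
h(k, C) = (k + (1 + k)²)² (h(k, C) = ((1 + k)² + k)² = (k + (1 + k)²)²)
Y = 9/17242 (Y = 9/((10 + (1 + 10)²)² + 9²) = 9/((10 + 11²)² + 81) = 9/((10 + 121)² + 81) = 9/(131² + 81) = 9/(17161 + 81) = 9/17242 ≈ 0.00052198)
Y³ = (9/17242)³ = 729/5125814936488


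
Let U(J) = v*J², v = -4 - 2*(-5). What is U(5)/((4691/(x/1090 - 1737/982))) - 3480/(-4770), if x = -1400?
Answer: 25225439939/39918163011 ≈ 0.63193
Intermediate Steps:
v = 6 (v = -4 + 10 = 6)
U(J) = 6*J²
U(5)/((4691/(x/1090 - 1737/982))) - 3480/(-4770) = (6*5²)/((4691/(-1400/1090 - 1737/982))) - 3480/(-4770) = (6*25)/((4691/(-1400*1/1090 - 1737*1/982))) - 3480*(-1/4770) = 150/((4691/(-140/109 - 1737/982))) + 116/159 = 150/((4691/(-326813/107038))) + 116/159 = 150/((4691*(-107038/326813))) + 116/159 = 150/(-502115258/326813) + 116/159 = 150*(-326813/502115258) + 116/159 = -24510975/251057629 + 116/159 = 25225439939/39918163011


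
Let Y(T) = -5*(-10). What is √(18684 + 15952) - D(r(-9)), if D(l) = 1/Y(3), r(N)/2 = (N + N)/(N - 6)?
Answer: -1/50 + 2*√8659 ≈ 186.09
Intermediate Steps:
Y(T) = 50
r(N) = 4*N/(-6 + N) (r(N) = 2*((N + N)/(N - 6)) = 2*((2*N)/(-6 + N)) = 2*(2*N/(-6 + N)) = 4*N/(-6 + N))
D(l) = 1/50
√(18684 + 15952) - D(r(-9)) = √(18684 + 15952) - 1*1/50 = √34636 - 1/50 = 2*√8659 - 1/50 = -1/50 + 2*√8659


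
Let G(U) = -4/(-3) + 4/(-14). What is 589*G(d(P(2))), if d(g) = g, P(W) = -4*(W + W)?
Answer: 12958/21 ≈ 617.05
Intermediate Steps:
P(W) = -8*W
G(U) = 22/21 (G(U) = -4*(-1/3) + 4*(-1/14) = 4/3 - 2/7 = 22/21)
589*G(d(P(2))) = 589*(22/21) = 12958/21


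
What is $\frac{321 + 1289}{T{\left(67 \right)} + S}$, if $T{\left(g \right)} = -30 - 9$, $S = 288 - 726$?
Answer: $- \frac{1610}{477} \approx -3.3753$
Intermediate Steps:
$S = -438$ ($S = 288 - 726 = -438$)
$T{\left(g \right)} = -39$
$\frac{321 + 1289}{T{\left(67 \right)} + S} = \frac{321 + 1289}{-39 - 438} = \frac{1610}{-477} = 1610 \left(- \frac{1}{477}\right) = - \frac{1610}{477}$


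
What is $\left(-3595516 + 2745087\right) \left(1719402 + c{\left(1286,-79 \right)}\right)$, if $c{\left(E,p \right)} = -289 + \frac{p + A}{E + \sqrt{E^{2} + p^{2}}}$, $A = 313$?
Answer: $- \frac{9123983417789561}{6241} - \frac{199000386 \sqrt{1660037}}{6241} \approx -1.462 \cdot 10^{12}$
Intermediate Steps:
$c{\left(E,p \right)} = -289 + \frac{313 + p}{E + \sqrt{E^{2} + p^{2}}}$ ($c{\left(E,p \right)} = -289 + \frac{p + 313}{E + \sqrt{E^{2} + p^{2}}} = -289 + \frac{313 + p}{E + \sqrt{E^{2} + p^{2}}}$)
$\left(-3595516 + 2745087\right) \left(1719402 + c{\left(1286,-79 \right)}\right) = \left(-3595516 + 2745087\right) \left(1719402 + \frac{313 - 79 - 371654 - 289 \sqrt{1286^{2} + \left(-79\right)^{2}}}{1286 + \sqrt{1286^{2} + \left(-79\right)^{2}}}\right) = - 850429 \left(1719402 + \frac{313 - 79 - 371654 - 289 \sqrt{1653796 + 6241}}{1286 + \sqrt{1653796 + 6241}}\right) = - 850429 \left(1719402 + \frac{313 - 79 - 371654 - 289 \sqrt{1660037}}{1286 + \sqrt{1660037}}\right) = - 850429 \left(1719402 + \frac{-371420 - 289 \sqrt{1660037}}{1286 + \sqrt{1660037}}\right) = -1462229323458 - \frac{850429 \left(-371420 - 289 \sqrt{1660037}\right)}{1286 + \sqrt{1660037}}$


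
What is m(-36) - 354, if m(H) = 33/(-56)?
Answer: -19857/56 ≈ -354.59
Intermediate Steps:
m(H) = -33/56 (m(H) = 33*(-1/56) = -33/56)
m(-36) - 354 = -33/56 - 354 = -19857/56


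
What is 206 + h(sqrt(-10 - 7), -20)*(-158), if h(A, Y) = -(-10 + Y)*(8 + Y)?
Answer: 57086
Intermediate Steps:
h(A, Y) = -(-10 + Y)*(8 + Y)
206 + h(sqrt(-10 - 7), -20)*(-158) = 206 + (80 - 1*(-20)**2 + 2*(-20))*(-158) = 206 + (80 - 1*400 - 40)*(-158) = 206 + (80 - 400 - 40)*(-158) = 206 - 360*(-158) = 206 + 56880 = 57086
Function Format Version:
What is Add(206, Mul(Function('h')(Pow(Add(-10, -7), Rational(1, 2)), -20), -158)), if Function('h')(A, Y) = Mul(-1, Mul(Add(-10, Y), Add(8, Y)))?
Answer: 57086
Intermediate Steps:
Function('h')(A, Y) = Mul(-1, Add(-10, Y), Add(8, Y))
Add(206, Mul(Function('h')(Pow(Add(-10, -7), Rational(1, 2)), -20), -158)) = Add(206, Mul(Add(80, Mul(-1, Pow(-20, 2)), Mul(2, -20)), -158)) = Add(206, Mul(Add(80, Mul(-1, 400), -40), -158)) = Add(206, Mul(Add(80, -400, -40), -158)) = Add(206, Mul(-360, -158)) = Add(206, 56880) = 57086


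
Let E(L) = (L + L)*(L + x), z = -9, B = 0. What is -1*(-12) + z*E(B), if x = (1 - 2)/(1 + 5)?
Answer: 12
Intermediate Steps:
x = -⅙ (x = -1/6 = -1*⅙ = -⅙ ≈ -0.16667)
E(L) = 2*L*(-⅙ + L) (E(L) = (L + L)*(L - ⅙) = (2*L)*(-⅙ + L) = 2*L*(-⅙ + L))
-1*(-12) + z*E(B) = -1*(-12) - 3*0*(-1 + 6*0) = 12 - 3*0*(-1 + 0) = 12 - 3*0*(-1) = 12 - 9*0 = 12 + 0 = 12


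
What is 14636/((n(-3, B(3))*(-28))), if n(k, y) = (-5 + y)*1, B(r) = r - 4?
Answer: 3659/42 ≈ 87.119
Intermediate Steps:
B(r) = -4 + r
n(k, y) = -5 + y
14636/((n(-3, B(3))*(-28))) = 14636/(((-5 + (-4 + 3))*(-28))) = 14636/(((-5 - 1)*(-28))) = 14636/((-6*(-28))) = 14636/168 = 14636*(1/168) = 3659/42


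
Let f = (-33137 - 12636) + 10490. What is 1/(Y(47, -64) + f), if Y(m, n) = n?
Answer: -1/35347 ≈ -2.8291e-5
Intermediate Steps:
f = -35283 (f = -45773 + 10490 = -35283)
1/(Y(47, -64) + f) = 1/(-64 - 35283) = 1/(-35347) = -1/35347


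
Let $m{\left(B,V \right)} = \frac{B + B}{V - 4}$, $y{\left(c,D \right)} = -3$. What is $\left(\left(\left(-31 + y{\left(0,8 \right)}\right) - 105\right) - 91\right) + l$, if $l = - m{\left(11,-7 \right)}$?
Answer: $-228$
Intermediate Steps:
$m{\left(B,V \right)} = \frac{2 B}{-4 + V}$
$l = 2$ ($l = - \frac{2 \cdot 11}{-4 - 7} = - \frac{2 \cdot 11}{-11} = - \frac{2 \cdot 11 \left(-1\right)}{11} = \left(-1\right) \left(-2\right) = 2$)
$\left(\left(\left(-31 + y{\left(0,8 \right)}\right) - 105\right) - 91\right) + l = \left(\left(\left(-31 - 3\right) - 105\right) - 91\right) + 2 = \left(\left(-34 - 105\right) - 91\right) + 2 = \left(-139 - 91\right) + 2 = -230 + 2 = -228$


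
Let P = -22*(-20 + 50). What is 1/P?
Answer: -1/660 ≈ -0.0015152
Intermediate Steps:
P = -660 (P = -22*30 = -660)
1/P = 1/(-660) = -1/660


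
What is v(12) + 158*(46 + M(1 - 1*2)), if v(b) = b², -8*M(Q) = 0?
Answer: 7412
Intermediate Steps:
M(Q) = 0 (M(Q) = -⅛*0 = 0)
v(12) + 158*(46 + M(1 - 1*2)) = 12² + 158*(46 + 0) = 144 + 158*46 = 144 + 7268 = 7412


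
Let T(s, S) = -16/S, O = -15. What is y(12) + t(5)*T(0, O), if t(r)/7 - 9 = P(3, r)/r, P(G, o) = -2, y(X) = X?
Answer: 5716/75 ≈ 76.213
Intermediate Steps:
t(r) = 63 - 14/r (t(r) = 63 + 7*(-2/r) = 63 - 14/r)
y(12) + t(5)*T(0, O) = 12 + (63 - 14/5)*(-16/(-15)) = 12 + (63 - 14*⅕)*(-16*(-1/15)) = 12 + (63 - 14/5)*(16/15) = 12 + (301/5)*(16/15) = 12 + 4816/75 = 5716/75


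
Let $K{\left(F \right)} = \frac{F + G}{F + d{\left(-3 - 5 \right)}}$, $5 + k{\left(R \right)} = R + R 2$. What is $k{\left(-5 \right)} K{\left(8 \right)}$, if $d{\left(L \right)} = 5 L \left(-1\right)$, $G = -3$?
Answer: $- \frac{25}{12} \approx -2.0833$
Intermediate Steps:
$d{\left(L \right)} = - 5 L$
$k{\left(R \right)} = -5 + 3 R$ ($k{\left(R \right)} = -5 + \left(R + R 2\right) = -5 + \left(R + 2 R\right) = -5 + 3 R$)
$K{\left(F \right)} = \frac{-3 + F}{40 + F}$ ($K{\left(F \right)} = \frac{F - 3}{F - 5 \left(-3 - 5\right)} = \frac{-3 + F}{F - 5 \left(-3 - 5\right)} = \frac{-3 + F}{F - -40} = \frac{-3 + F}{F + 40} = \frac{-3 + F}{40 + F}$)
$k{\left(-5 \right)} K{\left(8 \right)} = \left(-5 + 3 \left(-5\right)\right) \frac{-3 + 8}{40 + 8} = \left(-5 - 15\right) \frac{1}{48} \cdot 5 = - 20 \cdot \frac{1}{48} \cdot 5 = \left(-20\right) \frac{5}{48} = - \frac{25}{12}$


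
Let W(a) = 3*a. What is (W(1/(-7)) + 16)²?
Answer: 11881/49 ≈ 242.47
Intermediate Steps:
(W(1/(-7)) + 16)² = (3/(-7) + 16)² = (3*(-⅐) + 16)² = (-3/7 + 16)² = (109/7)² = 11881/49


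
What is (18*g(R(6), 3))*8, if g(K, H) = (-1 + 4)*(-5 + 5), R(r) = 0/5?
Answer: 0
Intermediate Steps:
R(r) = 0 (R(r) = 0*(⅕) = 0)
g(K, H) = 0 (g(K, H) = 3*0 = 0)
(18*g(R(6), 3))*8 = (18*0)*8 = 0*8 = 0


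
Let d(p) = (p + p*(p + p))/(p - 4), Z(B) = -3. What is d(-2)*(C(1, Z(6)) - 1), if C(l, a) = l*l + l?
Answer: -1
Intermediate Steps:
C(l, a) = l + l² (C(l, a) = l² + l = l + l²)
d(p) = (p + 2*p²)/(-4 + p) (d(p) = (p + p*(2*p))/(-4 + p) = (p + 2*p²)/(-4 + p))
d(-2)*(C(1, Z(6)) - 1) = (-2*(1 + 2*(-2))/(-4 - 2))*(1*(1 + 1) - 1) = (-2*(1 - 4)/(-6))*(1*2 - 1) = (-2*(-⅙)*(-3))*(2 - 1) = -1*1 = -1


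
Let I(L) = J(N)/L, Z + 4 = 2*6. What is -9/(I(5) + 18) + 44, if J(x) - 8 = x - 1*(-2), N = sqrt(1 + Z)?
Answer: 4487/103 ≈ 43.563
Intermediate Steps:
Z = 8 (Z = -4 + 2*6 = -4 + 12 = 8)
N = 3 (N = sqrt(1 + 8) = sqrt(9) = 3)
J(x) = 10 + x (J(x) = 8 + (x - 1*(-2)) = 8 + (x + 2) = 8 + (2 + x) = 10 + x)
I(L) = 13/L (I(L) = (10 + 3)/L = 13/L)
-9/(I(5) + 18) + 44 = -9/(13/5 + 18) + 44 = -9/(103/5) + 44 = (5/103)*(-9) + 44 = -45/103 + 44 = 4487/103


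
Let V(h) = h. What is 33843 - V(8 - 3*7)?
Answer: 33856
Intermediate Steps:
33843 - V(8 - 3*7) = 33843 - (8 - 3*7) = 33843 - (8 - 21) = 33843 - 1*(-13) = 33843 + 13 = 33856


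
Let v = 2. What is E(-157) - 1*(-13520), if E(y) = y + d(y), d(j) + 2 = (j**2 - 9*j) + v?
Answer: 39425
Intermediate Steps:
d(j) = j**2 - 9*j (d(j) = -2 + ((j**2 - 9*j) + 2) = -2 + (2 + j**2 - 9*j) = j**2 - 9*j)
E(y) = y + y*(-9 + y)
E(-157) - 1*(-13520) = -157*(-8 - 157) - 1*(-13520) = -157*(-165) + 13520 = 25905 + 13520 = 39425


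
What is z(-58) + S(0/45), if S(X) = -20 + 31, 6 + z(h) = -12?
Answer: -7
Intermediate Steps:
z(h) = -18 (z(h) = -6 - 12 = -18)
S(X) = 11
z(-58) + S(0/45) = -18 + 11 = -7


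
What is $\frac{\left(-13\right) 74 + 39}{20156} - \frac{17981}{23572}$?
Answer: $- \frac{48022749}{59389654} \approx -0.8086$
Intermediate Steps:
$\frac{\left(-13\right) 74 + 39}{20156} - \frac{17981}{23572} = \left(-962 + 39\right) \frac{1}{20156} - \frac{17981}{23572} = \left(-923\right) \frac{1}{20156} - \frac{17981}{23572} = - \frac{923}{20156} - \frac{17981}{23572} = - \frac{48022749}{59389654}$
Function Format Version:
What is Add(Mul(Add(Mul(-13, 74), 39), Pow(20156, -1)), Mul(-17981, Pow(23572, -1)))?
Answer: Rational(-48022749, 59389654) ≈ -0.80860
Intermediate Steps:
Add(Mul(Add(Mul(-13, 74), 39), Pow(20156, -1)), Mul(-17981, Pow(23572, -1))) = Add(Mul(Add(-962, 39), Rational(1, 20156)), Mul(-17981, Rational(1, 23572))) = Add(Mul(-923, Rational(1, 20156)), Rational(-17981, 23572)) = Add(Rational(-923, 20156), Rational(-17981, 23572)) = Rational(-48022749, 59389654)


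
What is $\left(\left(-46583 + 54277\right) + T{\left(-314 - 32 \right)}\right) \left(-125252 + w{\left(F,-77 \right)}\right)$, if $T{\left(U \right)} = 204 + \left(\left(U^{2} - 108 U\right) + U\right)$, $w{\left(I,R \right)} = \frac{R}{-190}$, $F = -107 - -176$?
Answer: $- \frac{1958987547354}{95} \approx -2.0621 \cdot 10^{10}$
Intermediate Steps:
$F = 69$ ($F = -107 + 176 = 69$)
$w{\left(I,R \right)} = - \frac{R}{190}$ ($w{\left(I,R \right)} = R \left(- \frac{1}{190}\right) = - \frac{R}{190}$)
$T{\left(U \right)} = 204 + U^{2} - 107 U$ ($T{\left(U \right)} = 204 + \left(U^{2} - 107 U\right) = 204 + U^{2} - 107 U$)
$\left(\left(-46583 + 54277\right) + T{\left(-314 - 32 \right)}\right) \left(-125252 + w{\left(F,-77 \right)}\right) = \left(\left(-46583 + 54277\right) + \left(204 + \left(-314 - 32\right)^{2} - 107 \left(-314 - 32\right)\right)\right) \left(-125252 - - \frac{77}{190}\right) = \left(7694 + \left(204 + \left(-314 - 32\right)^{2} - 107 \left(-314 - 32\right)\right)\right) \left(-125252 + \frac{77}{190}\right) = \left(7694 + \left(204 + \left(-346\right)^{2} - -37022\right)\right) \left(- \frac{23797803}{190}\right) = \left(7694 + \left(204 + 119716 + 37022\right)\right) \left(- \frac{23797803}{190}\right) = \left(7694 + 156942\right) \left(- \frac{23797803}{190}\right) = 164636 \left(- \frac{23797803}{190}\right) = - \frac{1958987547354}{95}$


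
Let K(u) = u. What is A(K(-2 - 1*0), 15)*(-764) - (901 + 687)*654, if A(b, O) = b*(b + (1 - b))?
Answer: -1037024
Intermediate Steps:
A(b, O) = b (A(b, O) = b*1 = b)
A(K(-2 - 1*0), 15)*(-764) - (901 + 687)*654 = (-2 - 1*0)*(-764) - (901 + 687)*654 = (-2 + 0)*(-764) - 1588*654 = -2*(-764) - 1*1038552 = 1528 - 1038552 = -1037024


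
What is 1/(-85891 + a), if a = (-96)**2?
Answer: -1/76675 ≈ -1.3042e-5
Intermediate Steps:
a = 9216
1/(-85891 + a) = 1/(-85891 + 9216) = 1/(-76675) = -1/76675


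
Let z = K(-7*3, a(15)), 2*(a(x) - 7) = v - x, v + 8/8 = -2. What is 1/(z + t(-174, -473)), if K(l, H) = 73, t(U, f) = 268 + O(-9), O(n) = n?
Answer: 1/332 ≈ 0.0030120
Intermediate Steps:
v = -3 (v = -1 - 2 = -3)
a(x) = 11/2 - x/2 (a(x) = 7 + (-3 - x)/2 = 7 + (-3/2 - x/2) = 11/2 - x/2)
t(U, f) = 259 (t(U, f) = 268 - 9 = 259)
z = 73
1/(z + t(-174, -473)) = 1/(73 + 259) = 1/332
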